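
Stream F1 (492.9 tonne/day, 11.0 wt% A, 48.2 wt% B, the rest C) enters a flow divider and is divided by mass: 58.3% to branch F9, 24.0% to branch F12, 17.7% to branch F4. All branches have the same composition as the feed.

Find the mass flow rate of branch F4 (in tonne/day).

87.24 tonne/day

Branch F4 flow = 0.177×492.9 = 87.243 tonne/day.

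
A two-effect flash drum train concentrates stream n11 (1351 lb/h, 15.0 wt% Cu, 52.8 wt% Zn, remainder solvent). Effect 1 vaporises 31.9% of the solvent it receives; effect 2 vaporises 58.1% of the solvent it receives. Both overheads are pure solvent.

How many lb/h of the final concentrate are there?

1040 lb/h

solvent in feed = 1351×0.322 = 435.02 lb/h.
After stage 1: solvent left = (1−0.319)×435.02 = 296.25; stream total = 1212.2 lb/h.
After stage 2: solvent left = (1−0.581)×296.25 = 124.13; final concentrate = 1040.1 lb/h.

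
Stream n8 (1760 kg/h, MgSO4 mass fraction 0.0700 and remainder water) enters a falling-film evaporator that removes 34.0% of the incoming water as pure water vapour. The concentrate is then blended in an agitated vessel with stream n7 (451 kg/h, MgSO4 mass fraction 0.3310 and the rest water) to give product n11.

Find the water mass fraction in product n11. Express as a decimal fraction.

0.8353

Vapour removed = 0.340×0.930×1760 = 556.51 kg/h; concentrate = 1203.5 kg/h.
water reaching the mixer = 1080.3 (from concentrate) + 451×0.669 = 1382 kg/h.
Product flow = 1203.5 + 451 = 1654.5 kg/h; water fraction = 0.8353.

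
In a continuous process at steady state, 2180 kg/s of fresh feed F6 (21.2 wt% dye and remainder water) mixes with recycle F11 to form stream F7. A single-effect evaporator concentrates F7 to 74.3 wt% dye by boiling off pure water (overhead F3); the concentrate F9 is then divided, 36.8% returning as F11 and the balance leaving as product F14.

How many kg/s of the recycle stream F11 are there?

Overall dye balance (none leaves overhead): dye in fresh feed = dye in product, i.e. 2180×0.212 = (1−0.368)·F9·0.743.
F9 = 462.16/(0.743×0.632) = 984.21 kg/s.
Recycle F11 = 0.368×984.21 = 362.19 kg/s.

362.2 kg/s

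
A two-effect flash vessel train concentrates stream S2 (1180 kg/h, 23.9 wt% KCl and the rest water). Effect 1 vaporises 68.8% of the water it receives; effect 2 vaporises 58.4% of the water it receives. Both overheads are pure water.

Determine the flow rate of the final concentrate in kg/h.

398.6 kg/h

water in feed = 1180×0.761 = 897.98 kg/h.
After stage 1: water left = (1−0.688)×897.98 = 280.17; stream total = 562.19 kg/h.
After stage 2: water left = (1−0.584)×280.17 = 116.55; final concentrate = 398.57 kg/h.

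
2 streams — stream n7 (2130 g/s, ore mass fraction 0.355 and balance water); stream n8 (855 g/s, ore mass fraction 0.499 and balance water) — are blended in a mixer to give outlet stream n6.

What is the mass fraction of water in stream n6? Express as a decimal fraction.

0.604

Total flow out = 2130 + 855 = 2985 g/s.
water in = 2130×0.645 + 855×0.501 = 1802.2 g/s.
water mass fraction in n6 = 1802.2/2985 = 0.604.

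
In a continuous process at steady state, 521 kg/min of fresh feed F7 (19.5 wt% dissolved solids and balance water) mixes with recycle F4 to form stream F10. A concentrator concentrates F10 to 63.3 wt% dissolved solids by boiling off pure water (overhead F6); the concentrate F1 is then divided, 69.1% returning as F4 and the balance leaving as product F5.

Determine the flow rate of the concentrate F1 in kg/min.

Overall dissolved solids balance (none leaves overhead): dissolved solids in fresh feed = dissolved solids in product, i.e. 521×0.195 = (1−0.691)·F1·0.633.
F1 = 101.59/(0.633×0.309) = 519.41 kg/min.

519.4 kg/min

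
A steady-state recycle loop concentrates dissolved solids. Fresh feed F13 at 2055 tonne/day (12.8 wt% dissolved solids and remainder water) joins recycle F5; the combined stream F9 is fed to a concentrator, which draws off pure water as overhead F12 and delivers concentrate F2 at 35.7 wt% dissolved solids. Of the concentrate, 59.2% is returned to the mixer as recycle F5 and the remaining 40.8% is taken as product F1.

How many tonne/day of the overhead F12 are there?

1318 tonne/day

Overall dissolved solids balance (none leaves overhead): dissolved solids in fresh feed = dissolved solids in product, i.e. 2055×0.128 = (1−0.592)·F2·0.357.
F2 = 263.04/(0.357×0.408) = 1805.9 tonne/day.
Recycle F5 = 0.592×1805.9 = 1069.1 tonne/day.
Combined feed F9 = 2055 + 1069.1 = 3124.1 tonne/day.
Overhead F12 = F9 − F2 = 3124.1 − 1805.9 = 1318.2 tonne/day.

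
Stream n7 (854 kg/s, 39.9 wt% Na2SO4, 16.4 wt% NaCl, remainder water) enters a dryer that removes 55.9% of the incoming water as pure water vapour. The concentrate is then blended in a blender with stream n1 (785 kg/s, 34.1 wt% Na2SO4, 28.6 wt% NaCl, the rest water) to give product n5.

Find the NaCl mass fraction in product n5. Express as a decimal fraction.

Vapour removed = 0.559×0.437×854 = 208.62 kg/s; concentrate = 645.38 kg/s.
NaCl reaching the mixer = 140.06 (from concentrate) + 785×0.286 = 364.57 kg/s.
Product flow = 645.38 + 785 = 1430.4 kg/s; NaCl fraction = 0.255.

0.255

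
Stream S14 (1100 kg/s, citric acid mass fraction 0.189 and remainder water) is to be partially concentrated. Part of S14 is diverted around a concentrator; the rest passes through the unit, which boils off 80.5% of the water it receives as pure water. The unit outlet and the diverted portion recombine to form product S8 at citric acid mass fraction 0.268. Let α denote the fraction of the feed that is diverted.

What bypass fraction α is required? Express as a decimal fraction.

0.548

All 1100×0.189 = 207.9 kg/s of citric acid reaches S8, so S8 = 207.9/0.268 = 775.75 kg/s and vapour = 324.25 kg/s.
The evaporator receives (1−α)·1100 of feed at 0.811 water and removes 0.805 of that water:
0.805×0.811×(1−α)×1100 = 324.25
(1−α) = 324.25/718.14 = 0.4515;  α = 0.5485.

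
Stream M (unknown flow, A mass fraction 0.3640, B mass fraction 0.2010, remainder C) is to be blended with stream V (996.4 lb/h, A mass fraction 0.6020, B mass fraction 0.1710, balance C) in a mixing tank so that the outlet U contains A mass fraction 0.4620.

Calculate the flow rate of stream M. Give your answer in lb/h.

Let M be the unknown flow. Total out = 996.4 + M.
A balance: 599.83 + 0.364·M = 0.462·(996.4 + M)
(0.364 − 0.462)·M = 0.462×996.4 − 599.83 = -139.5
M = -139.5 / -0.098 = 1423.4 lb/h

1423 lb/h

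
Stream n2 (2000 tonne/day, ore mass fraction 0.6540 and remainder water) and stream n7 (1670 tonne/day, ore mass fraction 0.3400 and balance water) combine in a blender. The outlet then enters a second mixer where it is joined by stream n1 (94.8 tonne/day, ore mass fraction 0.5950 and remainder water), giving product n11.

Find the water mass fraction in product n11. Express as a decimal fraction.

Overall, product flow = 3764.8 tonne/day.
water in = 2000×0.346 + 1670×0.660 + 94.8×0.405 = 1832.6 tonne/day.
water fraction in n11 = 0.4868.

0.4868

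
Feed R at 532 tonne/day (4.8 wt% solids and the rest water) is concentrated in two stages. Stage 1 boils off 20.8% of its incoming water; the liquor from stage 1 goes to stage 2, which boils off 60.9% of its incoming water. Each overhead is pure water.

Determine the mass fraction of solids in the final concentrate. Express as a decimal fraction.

0.1400

water in feed = 532×0.952 = 506.46 tonne/day.
After stage 1: water left = (1−0.208)×506.46 = 401.12; stream total = 426.66 tonne/day.
After stage 2: water left = (1−0.609)×401.12 = 156.84; final concentrate = 182.37 tonne/day.
solids fraction = 25.536/182.37 = 0.1400.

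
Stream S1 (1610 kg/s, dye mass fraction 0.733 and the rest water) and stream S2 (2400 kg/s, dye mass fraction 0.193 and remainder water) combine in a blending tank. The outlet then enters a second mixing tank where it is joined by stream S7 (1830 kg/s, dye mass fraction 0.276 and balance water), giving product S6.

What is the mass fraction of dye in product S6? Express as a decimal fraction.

0.368

Overall, product flow = 5840 kg/s.
dye in = 1610×0.733 + 2400×0.193 + 1830×0.276 = 2148.4 kg/s.
dye fraction in S6 = 0.368.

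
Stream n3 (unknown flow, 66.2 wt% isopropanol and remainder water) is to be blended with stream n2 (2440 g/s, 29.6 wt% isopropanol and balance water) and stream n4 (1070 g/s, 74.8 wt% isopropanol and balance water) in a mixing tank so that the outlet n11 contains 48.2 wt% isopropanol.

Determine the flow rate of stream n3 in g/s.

940.1 g/s

Let n3 be the unknown flow. Total out = 3510 + n3.
isopropanol balance: 1522.6 + 0.662·n3 = 0.482·(3510 + n3)
(0.662 − 0.482)·n3 = 0.482×3510 − 1522.6 = 169.22
n3 = 169.22 / 0.180 = 940.11 g/s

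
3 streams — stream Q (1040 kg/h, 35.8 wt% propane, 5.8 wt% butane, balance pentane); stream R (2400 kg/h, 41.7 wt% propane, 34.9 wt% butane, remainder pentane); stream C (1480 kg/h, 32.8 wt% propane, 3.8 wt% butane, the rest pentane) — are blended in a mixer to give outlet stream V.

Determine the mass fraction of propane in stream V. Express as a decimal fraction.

0.3778

Total flow out = 1040 + 2400 + 1480 = 4920 kg/h.
propane in = 1040×0.358 + 2400×0.417 + 1480×0.328 = 1858.6 kg/h.
propane mass fraction in V = 1858.6/4920 = 0.3778.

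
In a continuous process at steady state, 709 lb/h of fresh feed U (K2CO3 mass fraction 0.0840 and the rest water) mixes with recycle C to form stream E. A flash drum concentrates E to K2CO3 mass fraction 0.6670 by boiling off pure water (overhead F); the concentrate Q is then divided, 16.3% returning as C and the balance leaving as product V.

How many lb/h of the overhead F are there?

Overall K2CO3 balance (none leaves overhead): K2CO3 in fresh feed = K2CO3 in product, i.e. 709×0.084 = (1−0.163)·Q·0.667.
Q = 59.556/(0.667×0.837) = 106.68 lb/h.
Recycle C = 0.163×106.68 = 17.388 lb/h.
Combined feed E = 709 + 17.388 = 726.39 lb/h.
Overhead F = E − Q = 726.39 − 106.68 = 619.71 lb/h.

619.7 lb/h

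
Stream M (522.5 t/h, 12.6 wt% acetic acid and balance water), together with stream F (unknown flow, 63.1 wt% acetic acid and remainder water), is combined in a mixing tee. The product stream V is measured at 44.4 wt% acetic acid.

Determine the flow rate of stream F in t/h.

888.5 t/h

Let F be the unknown flow. Total out = 522.5 + F.
acetic acid balance: 65.835 + 0.631·F = 0.444·(522.5 + F)
(0.631 − 0.444)·F = 0.444×522.5 − 65.835 = 166.16
F = 166.16 / 0.187 = 888.53 t/h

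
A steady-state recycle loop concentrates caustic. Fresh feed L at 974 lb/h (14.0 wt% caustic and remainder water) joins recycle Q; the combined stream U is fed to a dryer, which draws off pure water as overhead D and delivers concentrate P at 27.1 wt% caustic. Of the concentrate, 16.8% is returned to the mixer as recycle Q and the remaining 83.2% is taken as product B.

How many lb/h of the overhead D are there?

Overall caustic balance (none leaves overhead): caustic in fresh feed = caustic in product, i.e. 974×0.140 = (1−0.168)·P·0.271.
P = 136.36/(0.271×0.832) = 604.78 lb/h.
Recycle Q = 0.168×604.78 = 101.6 lb/h.
Combined feed U = 974 + 101.6 = 1075.6 lb/h.
Overhead D = U − P = 1075.6 − 604.78 = 470.83 lb/h.

470.8 lb/h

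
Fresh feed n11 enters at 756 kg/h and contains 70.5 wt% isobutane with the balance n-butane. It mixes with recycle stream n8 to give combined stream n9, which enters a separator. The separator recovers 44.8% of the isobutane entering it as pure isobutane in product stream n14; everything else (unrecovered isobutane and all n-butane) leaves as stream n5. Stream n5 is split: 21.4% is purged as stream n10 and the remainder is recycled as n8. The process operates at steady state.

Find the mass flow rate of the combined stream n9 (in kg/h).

n-butane enters only via n11 and leaves only via the purge: 756×0.295 = 0.214×(n-butane in n5), and the separator passes all n-butane, so n-butane in n9 = n-butane in n5 = 1042.1 kg/h.
isobutane in n9: m_A = 756×0.705 + (1−0.214)·(1−0.448)·m_A, so m_A = 532.98/0.5661 = 941.45 kg/h.
n9 = 941.45 + 1042.1 = 1983.6 kg/h.

1984 kg/h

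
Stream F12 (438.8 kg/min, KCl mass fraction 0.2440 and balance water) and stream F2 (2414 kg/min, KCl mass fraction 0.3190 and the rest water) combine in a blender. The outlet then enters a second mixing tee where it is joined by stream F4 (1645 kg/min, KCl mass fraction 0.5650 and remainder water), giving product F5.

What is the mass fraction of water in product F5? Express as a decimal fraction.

0.5983

Overall, product flow = 4497.8 kg/min.
water in = 438.8×0.756 + 2414×0.681 + 1645×0.435 = 2691.2 kg/min.
water fraction in F5 = 0.5983.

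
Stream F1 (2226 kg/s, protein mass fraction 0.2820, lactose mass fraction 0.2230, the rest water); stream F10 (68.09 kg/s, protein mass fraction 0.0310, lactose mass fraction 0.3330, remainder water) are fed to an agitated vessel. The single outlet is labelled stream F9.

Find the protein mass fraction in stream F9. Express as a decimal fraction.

Total flow out = 2226 + 68.09 = 2294.1 kg/s.
protein in = 2226×0.282 + 68.09×0.031 = 629.84 kg/s.
protein mass fraction in F9 = 629.84/2294.1 = 0.2746.

0.2746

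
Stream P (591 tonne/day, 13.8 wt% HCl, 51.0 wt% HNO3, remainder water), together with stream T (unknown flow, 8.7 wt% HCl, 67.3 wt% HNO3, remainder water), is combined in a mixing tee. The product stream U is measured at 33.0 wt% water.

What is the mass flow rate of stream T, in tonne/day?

144.5 tonne/day

Let T be the unknown flow. Total out = 591 + T.
water balance: 208.03 + 0.240·T = 0.330·(591 + T)
(0.240 − 0.330)·T = 0.330×591 − 208.03 = -13.002
T = -13.002 / -0.090 = 144.47 tonne/day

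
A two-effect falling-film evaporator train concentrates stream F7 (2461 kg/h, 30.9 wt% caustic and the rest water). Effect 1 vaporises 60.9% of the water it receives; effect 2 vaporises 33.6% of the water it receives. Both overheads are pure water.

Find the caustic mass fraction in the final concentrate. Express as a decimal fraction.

0.633

water in feed = 2461×0.691 = 1700.6 kg/h.
After stage 1: water left = (1−0.609)×1700.6 = 664.92; stream total = 1425.4 kg/h.
After stage 2: water left = (1−0.336)×664.92 = 441.5; final concentrate = 1202 kg/h.
caustic fraction = 760.45/1202 = 0.633.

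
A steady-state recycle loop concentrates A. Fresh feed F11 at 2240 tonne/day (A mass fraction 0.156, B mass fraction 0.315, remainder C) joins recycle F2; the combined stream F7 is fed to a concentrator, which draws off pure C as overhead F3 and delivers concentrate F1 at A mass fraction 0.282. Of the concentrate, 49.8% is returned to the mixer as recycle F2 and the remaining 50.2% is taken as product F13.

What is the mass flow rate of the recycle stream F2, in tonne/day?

Overall A balance (none leaves overhead): A in fresh feed = A in product, i.e. 2240×0.156 = (1−0.498)·F1·0.282.
F1 = 349.44/(0.282×0.502) = 2468.4 tonne/day.
Recycle F2 = 0.498×2468.4 = 1229.3 tonne/day.

1229 tonne/day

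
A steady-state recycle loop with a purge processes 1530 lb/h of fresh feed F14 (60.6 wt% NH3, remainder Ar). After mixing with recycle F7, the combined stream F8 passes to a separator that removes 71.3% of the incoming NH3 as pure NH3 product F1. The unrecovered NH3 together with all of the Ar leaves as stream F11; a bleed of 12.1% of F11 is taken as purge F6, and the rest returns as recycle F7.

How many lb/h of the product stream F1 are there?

884.1 lb/h

NH3 in F8: m_A = 1530×0.606 + (1−0.121)·(1−0.713)·m_A, so m_A = 927.18/0.7477 = 1240 lb/h.
Product F1 = 0.713×1240 = 884.12 lb/h.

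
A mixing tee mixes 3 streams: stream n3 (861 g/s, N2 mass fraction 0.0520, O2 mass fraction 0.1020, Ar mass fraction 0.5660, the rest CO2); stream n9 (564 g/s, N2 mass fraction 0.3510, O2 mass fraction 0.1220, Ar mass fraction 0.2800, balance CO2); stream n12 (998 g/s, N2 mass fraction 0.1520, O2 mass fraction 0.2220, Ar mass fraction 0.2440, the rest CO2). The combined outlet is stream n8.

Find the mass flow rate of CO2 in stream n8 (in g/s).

761.6 g/s

CO2 out = CO2 in = 861×0.280 + 564×0.247 + 998×0.382 = 761.62 g/s.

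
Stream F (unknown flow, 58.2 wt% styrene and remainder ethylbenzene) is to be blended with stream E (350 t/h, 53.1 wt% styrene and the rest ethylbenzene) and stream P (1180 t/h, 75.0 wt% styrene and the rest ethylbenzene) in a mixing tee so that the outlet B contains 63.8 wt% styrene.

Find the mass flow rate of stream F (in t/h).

Let F be the unknown flow. Total out = 1530 + F.
styrene balance: 1070.8 + 0.582·F = 0.638·(1530 + F)
(0.582 − 0.638)·F = 0.638×1530 − 1070.8 = -94.71
F = -94.71 / -0.056 = 1691.2 t/h

1691 t/h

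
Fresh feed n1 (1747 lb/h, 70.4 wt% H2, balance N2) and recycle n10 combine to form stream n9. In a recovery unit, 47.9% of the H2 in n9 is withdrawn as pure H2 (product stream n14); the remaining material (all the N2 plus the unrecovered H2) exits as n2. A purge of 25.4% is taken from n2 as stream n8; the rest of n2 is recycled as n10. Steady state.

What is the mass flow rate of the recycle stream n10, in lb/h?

2301 lb/h

N2 enters only via n1 and leaves only via the purge: 1747×0.296 = 0.254×(N2 in n2), and the recovery unit passes all N2, so N2 in n9 = N2 in n2 = 2035.9 lb/h.
H2 in n9: m_A = 1747×0.704 + (1−0.254)·(1−0.479)·m_A, so m_A = 1229.9/0.6113 = 2011.8 lb/h.
n2 = (1−0.479)×2011.8 + 2035.9 = 3084 lb/h.
Recycle n10 = (1−0.254)×3084 = 2300.7 lb/h.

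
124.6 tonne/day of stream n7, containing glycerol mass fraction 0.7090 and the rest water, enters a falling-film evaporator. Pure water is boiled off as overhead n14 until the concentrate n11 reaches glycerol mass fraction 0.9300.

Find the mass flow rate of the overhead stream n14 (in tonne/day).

29.61 tonne/day

glycerol is conserved: 124.6×0.709 = 88.341 tonne/day all reports to the concentrate.
Concentrate = 88.341/(target fraction) = 94.991 tonne/day.
Overhead = 124.6 − 94.991 = 29.609 tonne/day.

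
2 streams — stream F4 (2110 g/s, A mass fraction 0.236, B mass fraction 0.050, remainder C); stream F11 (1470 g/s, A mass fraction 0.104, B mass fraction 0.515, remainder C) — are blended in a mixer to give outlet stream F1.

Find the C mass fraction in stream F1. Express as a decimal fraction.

Total flow out = 2110 + 1470 = 3580 g/s.
C in = 2110×0.714 + 1470×0.381 = 2066.6 g/s.
C mass fraction in F1 = 2066.6/3580 = 0.577.

0.577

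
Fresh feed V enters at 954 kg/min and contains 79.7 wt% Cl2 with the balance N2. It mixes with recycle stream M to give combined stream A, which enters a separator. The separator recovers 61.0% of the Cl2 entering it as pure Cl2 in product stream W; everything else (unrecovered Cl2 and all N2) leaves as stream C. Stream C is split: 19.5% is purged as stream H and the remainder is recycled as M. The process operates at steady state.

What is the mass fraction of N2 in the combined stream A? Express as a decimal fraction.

N2 enters only via V and leaves only via the purge: 954×0.203 = 0.195×(N2 in C), and the separator passes all N2, so N2 in A = N2 in C = 993.14 kg/min.
Cl2 in A: m_A = 954×0.797 + (1−0.195)·(1−0.610)·m_A, so m_A = 760.34/0.6861 = 1108.3 kg/min.
A = 1108.3 + 993.14 = 2101.4 kg/min.
N2 fraction in A = 993.14/2101.4 = 0.473.

0.473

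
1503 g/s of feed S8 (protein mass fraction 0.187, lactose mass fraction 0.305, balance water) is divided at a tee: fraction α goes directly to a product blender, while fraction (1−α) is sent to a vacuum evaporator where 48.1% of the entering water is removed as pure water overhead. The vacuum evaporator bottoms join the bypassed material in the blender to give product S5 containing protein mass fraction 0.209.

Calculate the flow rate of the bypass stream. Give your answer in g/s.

All 1503×0.187 = 281.06 g/s of protein reaches S5, so S5 = 281.06/0.209 = 1344.8 g/s and vapour = 158.21 g/s.
The evaporator receives (1−α)·1503 of feed at 0.508 water and removes 0.481 of that water:
0.481×0.508×(1−α)×1503 = 158.21
(1−α) = 158.21/367.26 = 0.4308;  α = 0.5692.
Bypass flow = 0.5692×1503 = 855.52 g/s.

855.5 g/s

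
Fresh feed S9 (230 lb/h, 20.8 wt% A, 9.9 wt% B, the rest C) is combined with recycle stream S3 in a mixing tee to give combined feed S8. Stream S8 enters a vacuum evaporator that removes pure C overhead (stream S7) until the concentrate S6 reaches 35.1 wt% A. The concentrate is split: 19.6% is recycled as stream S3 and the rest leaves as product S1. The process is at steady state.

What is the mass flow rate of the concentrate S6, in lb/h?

Overall A balance (none leaves overhead): A in fresh feed = A in product, i.e. 230×0.208 = (1−0.196)·S6·0.351.
S6 = 47.84/(0.351×0.804) = 169.52 lb/h.

169.5 lb/h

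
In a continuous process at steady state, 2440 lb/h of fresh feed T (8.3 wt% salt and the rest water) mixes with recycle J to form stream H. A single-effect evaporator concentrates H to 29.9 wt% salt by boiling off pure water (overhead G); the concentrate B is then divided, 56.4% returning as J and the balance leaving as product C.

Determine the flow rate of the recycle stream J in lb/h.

876.2 lb/h

Overall salt balance (none leaves overhead): salt in fresh feed = salt in product, i.e. 2440×0.083 = (1−0.564)·B·0.299.
B = 202.52/(0.299×0.436) = 1553.5 lb/h.
Recycle J = 0.564×1553.5 = 876.17 lb/h.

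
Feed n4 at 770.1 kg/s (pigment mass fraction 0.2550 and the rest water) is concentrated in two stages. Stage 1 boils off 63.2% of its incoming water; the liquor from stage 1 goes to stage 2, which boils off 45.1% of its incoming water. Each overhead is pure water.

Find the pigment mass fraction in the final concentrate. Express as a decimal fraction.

0.6288

water in feed = 770.1×0.745 = 573.72 kg/s.
After stage 1: water left = (1−0.632)×573.72 = 211.13; stream total = 407.51 kg/s.
After stage 2: water left = (1−0.451)×211.13 = 115.91; final concentrate = 312.29 kg/s.
pigment fraction = 196.38/312.29 = 0.6288.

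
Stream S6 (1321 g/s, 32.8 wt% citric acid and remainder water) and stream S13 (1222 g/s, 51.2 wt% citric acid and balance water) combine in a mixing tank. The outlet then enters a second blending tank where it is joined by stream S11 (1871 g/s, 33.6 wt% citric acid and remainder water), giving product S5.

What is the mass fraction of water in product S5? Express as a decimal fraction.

Overall, product flow = 4414 g/s.
water in = 1321×0.672 + 1222×0.488 + 1871×0.664 = 2726.4 g/s.
water fraction in S5 = 0.6177.

0.6177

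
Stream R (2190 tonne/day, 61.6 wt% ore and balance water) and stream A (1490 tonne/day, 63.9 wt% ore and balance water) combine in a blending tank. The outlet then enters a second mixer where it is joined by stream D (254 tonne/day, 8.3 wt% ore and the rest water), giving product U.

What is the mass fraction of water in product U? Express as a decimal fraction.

0.410

Overall, product flow = 3934 tonne/day.
water in = 2190×0.384 + 1490×0.361 + 254×0.917 = 1611.8 tonne/day.
water fraction in U = 0.410.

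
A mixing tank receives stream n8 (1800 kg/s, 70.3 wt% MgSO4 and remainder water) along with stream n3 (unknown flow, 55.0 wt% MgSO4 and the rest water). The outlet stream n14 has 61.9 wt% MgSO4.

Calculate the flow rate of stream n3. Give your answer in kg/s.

Let n3 be the unknown flow. Total out = 1800 + n3.
MgSO4 balance: 1265.4 + 0.550·n3 = 0.619·(1800 + n3)
(0.550 − 0.619)·n3 = 0.619×1800 − 1265.4 = -151.2
n3 = -151.2 / -0.069 = 2191.3 kg/s

2191 kg/s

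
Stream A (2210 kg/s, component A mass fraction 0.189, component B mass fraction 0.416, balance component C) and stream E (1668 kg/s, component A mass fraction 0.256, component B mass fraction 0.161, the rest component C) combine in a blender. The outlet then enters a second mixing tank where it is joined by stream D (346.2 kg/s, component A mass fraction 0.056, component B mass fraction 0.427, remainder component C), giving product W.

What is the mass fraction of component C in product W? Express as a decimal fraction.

0.479

Overall, product flow = 4224.2 kg/s.
component C in = 2210×0.395 + 1668×0.583 + 346.2×0.517 = 2024.4 kg/s.
component C fraction in W = 0.479.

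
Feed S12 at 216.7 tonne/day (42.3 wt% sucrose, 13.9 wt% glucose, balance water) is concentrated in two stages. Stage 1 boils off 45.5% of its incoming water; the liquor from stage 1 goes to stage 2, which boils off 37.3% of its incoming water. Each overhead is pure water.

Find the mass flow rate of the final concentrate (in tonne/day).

water in feed = 216.7×0.438 = 94.915 tonne/day.
After stage 1: water left = (1−0.455)×94.915 = 51.728; stream total = 173.51 tonne/day.
After stage 2: water left = (1−0.373)×51.728 = 32.434; final concentrate = 154.22 tonne/day.

154.2 tonne/day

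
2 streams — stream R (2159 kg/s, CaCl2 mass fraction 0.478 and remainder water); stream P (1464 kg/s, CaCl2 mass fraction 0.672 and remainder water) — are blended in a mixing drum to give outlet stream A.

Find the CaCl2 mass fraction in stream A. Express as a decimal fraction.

Total flow out = 2159 + 1464 = 3623 kg/s.
CaCl2 in = 2159×0.478 + 1464×0.672 = 2015.8 kg/s.
CaCl2 mass fraction in A = 2015.8/3623 = 0.556.

0.556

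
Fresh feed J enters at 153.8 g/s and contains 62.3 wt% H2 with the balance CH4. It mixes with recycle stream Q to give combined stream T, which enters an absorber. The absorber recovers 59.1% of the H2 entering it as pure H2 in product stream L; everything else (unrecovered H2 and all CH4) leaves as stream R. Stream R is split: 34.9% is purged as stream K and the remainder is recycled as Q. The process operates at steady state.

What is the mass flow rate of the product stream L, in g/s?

H2 in T: m_A = 153.8×0.623 + (1−0.349)·(1−0.591)·m_A, so m_A = 95.817/0.7337 = 130.59 g/s.
Product L = 0.591×130.59 = 77.177 g/s.

77.18 g/s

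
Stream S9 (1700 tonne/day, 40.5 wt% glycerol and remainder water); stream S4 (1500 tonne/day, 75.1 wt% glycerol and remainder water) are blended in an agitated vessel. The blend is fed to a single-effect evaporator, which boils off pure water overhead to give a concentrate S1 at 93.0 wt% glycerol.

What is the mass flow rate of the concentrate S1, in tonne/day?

1952 tonne/day

glycerol entering = 1700×0.405 + 1500×0.751 = 1815 tonne/day.
All glycerol reports to S1, so S1 = 1815/0.930 = 1951.6 tonne/day.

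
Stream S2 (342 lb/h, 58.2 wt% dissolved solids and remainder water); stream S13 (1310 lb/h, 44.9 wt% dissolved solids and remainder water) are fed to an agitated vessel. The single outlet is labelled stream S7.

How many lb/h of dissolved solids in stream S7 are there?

dissolved solids out = dissolved solids in = 342×0.582 + 1310×0.449 = 787.23 lb/h.

787.2 lb/h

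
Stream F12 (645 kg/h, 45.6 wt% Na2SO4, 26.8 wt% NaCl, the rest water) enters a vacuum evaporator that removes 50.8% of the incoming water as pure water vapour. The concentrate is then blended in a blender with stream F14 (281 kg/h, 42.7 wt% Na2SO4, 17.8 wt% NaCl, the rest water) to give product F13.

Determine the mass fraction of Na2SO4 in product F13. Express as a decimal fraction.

Vapour removed = 0.508×0.276×645 = 90.434 kg/h; concentrate = 554.57 kg/h.
Na2SO4 reaching the mixer = 294.12 (from concentrate) + 281×0.427 = 414.11 kg/h.
Product flow = 554.57 + 281 = 835.57 kg/h; Na2SO4 fraction = 0.4956.

0.4956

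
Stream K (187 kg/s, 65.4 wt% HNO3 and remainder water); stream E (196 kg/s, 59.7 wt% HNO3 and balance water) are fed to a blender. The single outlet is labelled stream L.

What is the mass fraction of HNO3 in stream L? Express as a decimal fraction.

0.6248

Total flow out = 187 + 196 = 383 kg/s.
HNO3 in = 187×0.654 + 196×0.597 = 239.31 kg/s.
HNO3 mass fraction in L = 239.31/383 = 0.6248.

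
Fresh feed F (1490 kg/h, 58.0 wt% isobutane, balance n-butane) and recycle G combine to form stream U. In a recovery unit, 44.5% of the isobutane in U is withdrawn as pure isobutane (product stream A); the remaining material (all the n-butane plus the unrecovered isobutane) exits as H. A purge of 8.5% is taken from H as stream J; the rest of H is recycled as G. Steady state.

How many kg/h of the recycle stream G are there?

n-butane enters only via F and leaves only via the purge: 1490×0.420 = 0.085×(n-butane in H), and the recovery unit passes all n-butane, so n-butane in U = n-butane in H = 7362.4 kg/h.
isobutane in U: m_A = 1490×0.580 + (1−0.085)·(1−0.445)·m_A, so m_A = 864.2/0.4922 = 1755.9 kg/h.
H = (1−0.445)×1755.9 + 7362.4 = 8336.9 kg/h.
Recycle G = (1−0.085)×8336.9 = 7628.2 kg/h.

7628 kg/h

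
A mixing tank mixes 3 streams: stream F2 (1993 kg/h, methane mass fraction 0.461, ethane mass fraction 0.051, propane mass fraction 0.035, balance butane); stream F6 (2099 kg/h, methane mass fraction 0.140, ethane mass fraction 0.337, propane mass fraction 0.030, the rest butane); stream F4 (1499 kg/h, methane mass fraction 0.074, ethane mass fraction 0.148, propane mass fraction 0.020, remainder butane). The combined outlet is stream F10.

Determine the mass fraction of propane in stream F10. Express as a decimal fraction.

0.029

Total flow out = 1993 + 2099 + 1499 = 5591 kg/h.
propane in = 1993×0.035 + 2099×0.030 + 1499×0.020 = 162.71 kg/h.
propane mass fraction in F10 = 162.71/5591 = 0.029.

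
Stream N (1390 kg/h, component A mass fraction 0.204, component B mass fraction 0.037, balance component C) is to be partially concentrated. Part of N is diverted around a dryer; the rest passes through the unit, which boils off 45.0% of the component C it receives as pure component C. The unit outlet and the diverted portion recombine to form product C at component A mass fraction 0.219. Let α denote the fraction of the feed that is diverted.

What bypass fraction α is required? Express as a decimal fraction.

All 1390×0.204 = 283.56 kg/h of component A reaches C, so C = 283.56/0.219 = 1294.8 kg/h and vapour = 95.205 kg/h.
The evaporator receives (1−α)·1390 of feed at 0.759 component C and removes 0.450 of that component C:
0.450×0.759×(1−α)×1390 = 95.205
(1−α) = 95.205/474.75 = 0.2005;  α = 0.7995.

0.799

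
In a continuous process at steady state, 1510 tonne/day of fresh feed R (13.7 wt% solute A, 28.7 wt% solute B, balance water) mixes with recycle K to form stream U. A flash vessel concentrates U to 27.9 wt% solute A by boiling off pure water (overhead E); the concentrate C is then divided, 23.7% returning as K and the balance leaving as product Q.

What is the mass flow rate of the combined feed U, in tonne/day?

Overall solute A balance (none leaves overhead): solute A in fresh feed = solute A in product, i.e. 1510×0.137 = (1−0.237)·C·0.279.
C = 206.87/(0.279×0.763) = 971.78 tonne/day.
Recycle K = 0.237×971.78 = 230.31 tonne/day.
Combined feed U = 1510 + 230.31 = 1740.3 tonne/day.

1740 tonne/day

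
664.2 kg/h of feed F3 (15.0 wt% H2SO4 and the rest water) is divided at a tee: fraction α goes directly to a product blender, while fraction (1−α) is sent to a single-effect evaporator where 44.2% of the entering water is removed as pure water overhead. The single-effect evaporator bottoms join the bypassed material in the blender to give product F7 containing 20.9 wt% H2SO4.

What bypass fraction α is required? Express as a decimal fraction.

0.249

All 664.2×0.150 = 99.63 kg/h of H2SO4 reaches F7, so F7 = 99.63/0.209 = 476.7 kg/h and vapour = 187.5 kg/h.
The evaporator receives (1−α)·664.2 of feed at 0.850 water and removes 0.442 of that water:
0.442×0.850×(1−α)×664.2 = 187.5
(1−α) = 187.5/249.54 = 0.7514;  α = 0.2486.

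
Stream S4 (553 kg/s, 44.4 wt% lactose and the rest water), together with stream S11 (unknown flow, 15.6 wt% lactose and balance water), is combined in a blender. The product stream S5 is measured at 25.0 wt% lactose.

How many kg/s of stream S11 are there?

Let S11 be the unknown flow. Total out = 553 + S11.
lactose balance: 245.53 + 0.156·S11 = 0.250·(553 + S11)
(0.156 − 0.250)·S11 = 0.250×553 − 245.53 = -107.28
S11 = -107.28 / -0.094 = 1141.3 kg/s

1141 kg/s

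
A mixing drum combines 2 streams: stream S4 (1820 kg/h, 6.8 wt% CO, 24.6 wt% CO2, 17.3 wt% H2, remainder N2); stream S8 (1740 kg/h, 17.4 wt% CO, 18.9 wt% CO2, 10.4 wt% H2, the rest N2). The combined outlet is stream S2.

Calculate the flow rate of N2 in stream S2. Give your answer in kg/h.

N2 out = N2 in = 1820×0.513 + 1740×0.533 = 1861.1 kg/h.

1861 kg/h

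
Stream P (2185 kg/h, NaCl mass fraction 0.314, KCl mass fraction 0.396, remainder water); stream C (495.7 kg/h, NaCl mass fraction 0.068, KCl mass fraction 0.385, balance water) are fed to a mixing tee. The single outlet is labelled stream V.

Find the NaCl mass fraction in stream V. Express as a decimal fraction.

Total flow out = 2185 + 495.7 = 2680.7 kg/h.
NaCl in = 2185×0.314 + 495.7×0.068 = 719.8 kg/h.
NaCl mass fraction in V = 719.8/2680.7 = 0.269.

0.269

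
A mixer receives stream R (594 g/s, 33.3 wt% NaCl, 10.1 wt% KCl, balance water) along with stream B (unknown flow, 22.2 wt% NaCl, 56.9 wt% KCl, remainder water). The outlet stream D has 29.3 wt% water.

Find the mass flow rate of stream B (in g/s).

1930 g/s

Let B be the unknown flow. Total out = 594 + B.
water balance: 336.2 + 0.209·B = 0.293·(594 + B)
(0.209 − 0.293)·B = 0.293×594 − 336.2 = -162.16
B = -162.16 / -0.084 = 1930.5 g/s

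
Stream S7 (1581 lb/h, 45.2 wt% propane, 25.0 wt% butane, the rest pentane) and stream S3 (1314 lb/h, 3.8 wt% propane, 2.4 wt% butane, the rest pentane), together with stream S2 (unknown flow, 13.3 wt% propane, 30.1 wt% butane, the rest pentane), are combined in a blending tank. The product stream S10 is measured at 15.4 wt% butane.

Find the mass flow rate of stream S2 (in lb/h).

Let S2 be the unknown flow. Total out = 2895 + S2.
butane balance: 426.79 + 0.301·S2 = 0.154·(2895 + S2)
(0.301 − 0.154)·S2 = 0.154×2895 − 426.79 = 19.044
S2 = 19.044 / 0.147 = 129.55 lb/h

129.6 lb/h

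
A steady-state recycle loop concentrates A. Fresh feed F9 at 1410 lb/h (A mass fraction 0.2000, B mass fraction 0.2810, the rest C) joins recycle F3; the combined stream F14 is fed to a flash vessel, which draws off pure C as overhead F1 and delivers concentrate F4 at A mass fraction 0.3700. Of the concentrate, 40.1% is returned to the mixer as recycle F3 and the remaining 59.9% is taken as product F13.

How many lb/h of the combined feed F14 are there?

Overall A balance (none leaves overhead): A in fresh feed = A in product, i.e. 1410×0.200 = (1−0.401)·F4·0.370.
F4 = 282/(0.370×0.599) = 1272.4 lb/h.
Recycle F3 = 0.401×1272.4 = 510.23 lb/h.
Combined feed F14 = 1410 + 510.23 = 1920.2 lb/h.

1920 lb/h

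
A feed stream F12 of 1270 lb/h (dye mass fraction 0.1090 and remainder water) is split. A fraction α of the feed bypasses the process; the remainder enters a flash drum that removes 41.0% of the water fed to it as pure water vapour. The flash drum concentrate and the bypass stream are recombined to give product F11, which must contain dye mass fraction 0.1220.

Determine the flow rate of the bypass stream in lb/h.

All 1270×0.109 = 138.43 lb/h of dye reaches F11, so F11 = 138.43/0.122 = 1134.7 lb/h and vapour = 135.33 lb/h.
The evaporator receives (1−α)·1270 of feed at 0.891 water and removes 0.410 of that water:
0.410×0.891×(1−α)×1270 = 135.33
(1−α) = 135.33/463.94 = 0.2917;  α = 0.7083.
Bypass flow = 0.7083×1270 = 899.55 lb/h.

899.6 lb/h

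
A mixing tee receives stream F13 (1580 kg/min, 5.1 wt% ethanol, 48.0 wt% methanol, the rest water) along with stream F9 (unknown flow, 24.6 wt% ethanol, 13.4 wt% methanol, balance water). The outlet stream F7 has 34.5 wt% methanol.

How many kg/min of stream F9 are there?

Let F9 be the unknown flow. Total out = 1580 + F9.
methanol balance: 758.4 + 0.134·F9 = 0.345·(1580 + F9)
(0.134 − 0.345)·F9 = 0.345×1580 − 758.4 = -213.3
F9 = -213.3 / -0.211 = 1010.9 kg/min

1011 kg/min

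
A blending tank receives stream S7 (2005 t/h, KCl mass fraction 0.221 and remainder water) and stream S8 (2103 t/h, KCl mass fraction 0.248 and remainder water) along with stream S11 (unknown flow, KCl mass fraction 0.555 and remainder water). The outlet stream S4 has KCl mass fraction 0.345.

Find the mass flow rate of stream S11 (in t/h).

2155 t/h

Let S11 be the unknown flow. Total out = 4108 + S11.
KCl balance: 964.65 + 0.555·S11 = 0.345·(4108 + S11)
(0.555 − 0.345)·S11 = 0.345×4108 − 964.65 = 452.61
S11 = 452.61 / 0.210 = 2155.3 t/h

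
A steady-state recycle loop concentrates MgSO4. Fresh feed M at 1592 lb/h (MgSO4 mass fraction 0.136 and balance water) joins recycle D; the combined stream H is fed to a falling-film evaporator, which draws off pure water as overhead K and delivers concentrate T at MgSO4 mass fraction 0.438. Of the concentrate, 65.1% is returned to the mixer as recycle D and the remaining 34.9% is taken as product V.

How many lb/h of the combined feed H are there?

Overall MgSO4 balance (none leaves overhead): MgSO4 in fresh feed = MgSO4 in product, i.e. 1592×0.136 = (1−0.651)·T·0.438.
T = 216.51/(0.438×0.349) = 1416.4 lb/h.
Recycle D = 0.651×1416.4 = 922.07 lb/h.
Combined feed H = 1592 + 922.07 = 2514.1 lb/h.

2514 lb/h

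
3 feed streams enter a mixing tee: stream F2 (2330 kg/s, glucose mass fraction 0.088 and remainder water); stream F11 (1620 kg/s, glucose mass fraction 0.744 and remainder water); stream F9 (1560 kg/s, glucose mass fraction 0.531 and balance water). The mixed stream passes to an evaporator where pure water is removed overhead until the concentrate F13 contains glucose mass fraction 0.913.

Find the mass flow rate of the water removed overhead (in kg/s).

3058 kg/s

glucose entering = 2330×0.088 + 1620×0.744 + 1560×0.531 = 2238.7 kg/s.
All glucose reports to F13, so F13 = 2238.7/0.913 = 2452 kg/s.
Total feed = 5510 kg/s; overhead = 5510 − 2452 = 3058 kg/s.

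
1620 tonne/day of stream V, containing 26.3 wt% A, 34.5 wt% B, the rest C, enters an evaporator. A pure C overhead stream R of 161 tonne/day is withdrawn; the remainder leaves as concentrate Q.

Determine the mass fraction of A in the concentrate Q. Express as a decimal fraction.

A is not removed: 1620×0.263 = 426.06 tonne/day of A enters Q.
Concentrate = 1620 − 161 = 1459 tonne/day.
Mass fraction = 426.06/1459 = 0.2920.

0.2920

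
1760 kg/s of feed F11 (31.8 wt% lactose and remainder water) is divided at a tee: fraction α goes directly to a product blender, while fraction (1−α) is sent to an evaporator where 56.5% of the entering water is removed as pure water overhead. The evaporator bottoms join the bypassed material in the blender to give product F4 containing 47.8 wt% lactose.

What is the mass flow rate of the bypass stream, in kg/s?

231.1 kg/s

All 1760×0.318 = 559.68 kg/s of lactose reaches F4, so F4 = 559.68/0.478 = 1170.9 kg/s and vapour = 589.12 kg/s.
The evaporator receives (1−α)·1760 of feed at 0.682 water and removes 0.565 of that water:
0.565×0.682×(1−α)×1760 = 589.12
(1−α) = 589.12/678.18 = 0.8687;  α = 0.1313.
Bypass flow = 0.1313×1760 = 231.13 kg/s.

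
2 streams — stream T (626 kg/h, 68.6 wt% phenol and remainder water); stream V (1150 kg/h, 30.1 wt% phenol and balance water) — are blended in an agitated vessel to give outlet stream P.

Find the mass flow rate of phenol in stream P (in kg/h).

phenol out = phenol in = 626×0.686 + 1150×0.301 = 775.59 kg/h.

775.6 kg/h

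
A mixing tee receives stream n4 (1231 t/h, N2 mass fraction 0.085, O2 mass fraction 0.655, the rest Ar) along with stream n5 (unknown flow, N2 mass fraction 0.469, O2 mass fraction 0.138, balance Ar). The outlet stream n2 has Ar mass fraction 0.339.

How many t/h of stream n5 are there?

Let n5 be the unknown flow. Total out = 1231 + n5.
Ar balance: 320.06 + 0.393·n5 = 0.339·(1231 + n5)
(0.393 − 0.339)·n5 = 0.339×1231 − 320.06 = 97.249
n5 = 97.249 / 0.054 = 1800.9 t/h

1801 t/h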